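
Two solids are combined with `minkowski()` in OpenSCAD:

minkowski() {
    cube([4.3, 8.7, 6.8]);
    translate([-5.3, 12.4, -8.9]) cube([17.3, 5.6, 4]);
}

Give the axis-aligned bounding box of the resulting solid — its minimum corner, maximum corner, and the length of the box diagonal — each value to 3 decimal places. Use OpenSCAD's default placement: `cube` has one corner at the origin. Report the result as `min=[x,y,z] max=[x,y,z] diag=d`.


A = translate([-5.3, 12.4, -8.9]) cube([17.3, 5.6, 4]) → bbox [-5.3,12.4,-8.9] .. [12,18,-4.9]
B = cube([4.3, 8.7, 6.8]) → bbox [0,0,0] .. [4.3,8.7,6.8]
lo = A.lo+B.lo = [-5.3+0, 12.4+0, -8.9+0] = [-5.300,12.400,-8.900]
hi = A.hi+B.hi = [12+4.3, 18+8.7, -4.9+6.8] = [16.300,26.700,1.900]
diag = √(21.6²+14.3²+10.8²) = √787.69 = 28.066

min=[-5.300,12.400,-8.900] max=[16.300,26.700,1.900] diag=28.066


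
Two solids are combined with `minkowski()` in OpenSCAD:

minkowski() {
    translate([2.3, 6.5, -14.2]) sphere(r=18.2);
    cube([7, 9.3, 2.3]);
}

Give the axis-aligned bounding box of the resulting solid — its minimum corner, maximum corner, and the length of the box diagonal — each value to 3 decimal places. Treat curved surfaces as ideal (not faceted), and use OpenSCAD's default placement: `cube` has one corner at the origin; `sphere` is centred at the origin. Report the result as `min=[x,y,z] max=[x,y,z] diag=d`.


min=[-15.900,-11.700,-32.400] max=[27.500,34.000,6.300] diag=73.958

A = translate([2.3, 6.5, -14.2]) sphere(r=18.2) → bbox [-15.9,-11.7,-32.4] .. [20.5,24.7,4]
B = cube([7, 9.3, 2.3]) → bbox [0,0,0] .. [7,9.3,2.3]
lo = A.lo+B.lo = [-15.9+0, -11.7+0, -32.4+0] = [-15.900,-11.700,-32.400]
hi = A.hi+B.hi = [20.5+7, 24.7+9.3, 4+2.3] = [27.500,34.000,6.300]
diag = √(43.4²+45.7²+38.7²) = √5469.74 = 73.958


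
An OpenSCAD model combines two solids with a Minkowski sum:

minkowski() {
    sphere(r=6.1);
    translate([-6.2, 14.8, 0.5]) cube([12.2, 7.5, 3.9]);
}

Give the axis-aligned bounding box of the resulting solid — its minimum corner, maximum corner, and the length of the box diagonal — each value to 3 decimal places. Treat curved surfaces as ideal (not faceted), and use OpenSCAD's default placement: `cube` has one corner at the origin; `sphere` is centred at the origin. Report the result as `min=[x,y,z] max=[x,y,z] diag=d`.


A = translate([-6.2, 14.8, 0.5]) cube([12.2, 7.5, 3.9]) → bbox [-6.2,14.8,0.5] .. [6,22.3,4.4]
B = sphere(r=6.1) → bbox [-6.1,-6.1,-6.1] .. [6.1,6.1,6.1]
lo = A.lo+B.lo = [-6.2-6.1, 14.8-6.1, 0.5-6.1] = [-12.300,8.700,-5.600]
hi = A.hi+B.hi = [6+6.1, 22.3+6.1, 4.4+6.1] = [12.100,28.400,10.500]
diag = √(24.4²+19.7²+16.1²) = √1242.66 = 35.251

min=[-12.300,8.700,-5.600] max=[12.100,28.400,10.500] diag=35.251


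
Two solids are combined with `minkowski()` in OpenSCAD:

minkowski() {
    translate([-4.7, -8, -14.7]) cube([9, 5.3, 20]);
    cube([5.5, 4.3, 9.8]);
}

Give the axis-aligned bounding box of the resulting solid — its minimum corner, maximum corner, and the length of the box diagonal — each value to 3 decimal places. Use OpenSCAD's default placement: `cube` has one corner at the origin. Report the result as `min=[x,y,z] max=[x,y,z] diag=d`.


min=[-4.700,-8.000,-14.700] max=[9.800,1.600,15.100] diag=34.503

A = translate([-4.7, -8, -14.7]) cube([9, 5.3, 20]) → bbox [-4.7,-8,-14.7] .. [4.3,-2.7,5.3]
B = cube([5.5, 4.3, 9.8]) → bbox [0,0,0] .. [5.5,4.3,9.8]
lo = A.lo+B.lo = [-4.7+0, -8+0, -14.7+0] = [-4.700,-8.000,-14.700]
hi = A.hi+B.hi = [4.3+5.5, -2.7+4.3, 5.3+9.8] = [9.800,1.600,15.100]
diag = √(14.5²+9.6²+29.8²) = √1190.45 = 34.503


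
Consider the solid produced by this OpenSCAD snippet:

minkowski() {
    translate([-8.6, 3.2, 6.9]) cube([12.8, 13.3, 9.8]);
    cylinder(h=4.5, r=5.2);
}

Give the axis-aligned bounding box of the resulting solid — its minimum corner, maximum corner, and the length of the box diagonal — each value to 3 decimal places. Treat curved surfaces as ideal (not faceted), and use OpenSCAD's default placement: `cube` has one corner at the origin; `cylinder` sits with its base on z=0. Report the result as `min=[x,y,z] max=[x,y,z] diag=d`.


min=[-13.800,-2.000,6.900] max=[9.400,21.700,21.200] diag=36.117

A = translate([-8.6, 3.2, 6.9]) cube([12.8, 13.3, 9.8]) → bbox [-8.6,3.2,6.9] .. [4.2,16.5,16.7]
B = cylinder(h=4.5, r=5.2) → bbox [-5.2,-5.2,0] .. [5.2,5.2,4.5]
lo = A.lo+B.lo = [-8.6-5.2, 3.2-5.2, 6.9+0] = [-13.800,-2.000,6.900]
hi = A.hi+B.hi = [4.2+5.2, 16.5+5.2, 16.7+4.5] = [9.400,21.700,21.200]
diag = √(23.2²+23.7²+14.3²) = √1304.42 = 36.117


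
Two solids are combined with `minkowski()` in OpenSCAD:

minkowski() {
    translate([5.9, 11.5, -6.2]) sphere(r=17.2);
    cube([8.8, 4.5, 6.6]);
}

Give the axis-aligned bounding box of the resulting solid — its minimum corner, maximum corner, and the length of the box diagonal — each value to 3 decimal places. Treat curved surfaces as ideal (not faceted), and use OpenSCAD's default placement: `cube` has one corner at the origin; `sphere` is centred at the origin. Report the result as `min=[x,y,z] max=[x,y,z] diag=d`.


A = translate([5.9, 11.5, -6.2]) sphere(r=17.2) → bbox [-11.3,-5.7,-23.4] .. [23.1,28.7,11]
B = cube([8.8, 4.5, 6.6]) → bbox [0,0,0] .. [8.8,4.5,6.6]
lo = A.lo+B.lo = [-11.3+0, -5.7+0, -23.4+0] = [-11.300,-5.700,-23.400]
hi = A.hi+B.hi = [23.1+8.8, 28.7+4.5, 11+6.6] = [31.900,33.200,17.600]
diag = √(43.2²+38.9²+41²) = √5060.45 = 71.137

min=[-11.300,-5.700,-23.400] max=[31.900,33.200,17.600] diag=71.137


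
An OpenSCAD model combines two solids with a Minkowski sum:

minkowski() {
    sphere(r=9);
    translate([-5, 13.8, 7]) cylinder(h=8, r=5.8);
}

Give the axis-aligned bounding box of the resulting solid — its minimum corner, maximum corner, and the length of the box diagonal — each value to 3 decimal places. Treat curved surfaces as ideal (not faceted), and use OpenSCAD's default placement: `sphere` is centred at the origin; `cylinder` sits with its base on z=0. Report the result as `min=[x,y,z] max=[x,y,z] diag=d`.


A = translate([-5, 13.8, 7]) cylinder(h=8, r=5.8) → bbox [-10.8,8,7] .. [0.8,19.6,15]
B = sphere(r=9) → bbox [-9,-9,-9] .. [9,9,9]
lo = A.lo+B.lo = [-10.8-9, 8-9, 7-9] = [-19.800,-1.000,-2.000]
hi = A.hi+B.hi = [0.8+9, 19.6+9, 15+9] = [9.800,28.600,24.000]
diag = √(29.6²+29.6²+26²) = √2428.32 = 49.278

min=[-19.800,-1.000,-2.000] max=[9.800,28.600,24.000] diag=49.278


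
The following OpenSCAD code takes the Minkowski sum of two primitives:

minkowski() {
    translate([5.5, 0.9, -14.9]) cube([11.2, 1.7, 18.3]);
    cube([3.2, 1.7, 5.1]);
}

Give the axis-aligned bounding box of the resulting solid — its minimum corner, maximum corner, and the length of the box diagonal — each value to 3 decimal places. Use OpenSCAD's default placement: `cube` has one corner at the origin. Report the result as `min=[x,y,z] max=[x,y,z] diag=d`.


A = translate([5.5, 0.9, -14.9]) cube([11.2, 1.7, 18.3]) → bbox [5.5,0.9,-14.9] .. [16.7,2.6,3.4]
B = cube([3.2, 1.7, 5.1]) → bbox [0,0,0] .. [3.2,1.7,5.1]
lo = A.lo+B.lo = [5.5+0, 0.9+0, -14.9+0] = [5.500,0.900,-14.900]
hi = A.hi+B.hi = [16.7+3.2, 2.6+1.7, 3.4+5.1] = [19.900,4.300,8.500]
diag = √(14.4²+3.4²+23.4²) = √766.48 = 27.685

min=[5.500,0.900,-14.900] max=[19.900,4.300,8.500] diag=27.685


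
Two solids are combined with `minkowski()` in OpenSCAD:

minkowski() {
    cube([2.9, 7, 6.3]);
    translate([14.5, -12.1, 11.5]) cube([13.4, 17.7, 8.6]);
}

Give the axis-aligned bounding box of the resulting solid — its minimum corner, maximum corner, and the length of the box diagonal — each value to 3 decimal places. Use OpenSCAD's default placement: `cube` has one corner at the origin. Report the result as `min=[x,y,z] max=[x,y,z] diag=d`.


A = translate([14.5, -12.1, 11.5]) cube([13.4, 17.7, 8.6]) → bbox [14.5,-12.1,11.5] .. [27.9,5.6,20.1]
B = cube([2.9, 7, 6.3]) → bbox [0,0,0] .. [2.9,7,6.3]
lo = A.lo+B.lo = [14.5+0, -12.1+0, 11.5+0] = [14.500,-12.100,11.500]
hi = A.hi+B.hi = [27.9+2.9, 5.6+7, 20.1+6.3] = [30.800,12.600,26.400]
diag = √(16.3²+24.7²+14.9²) = √1097.79 = 33.133

min=[14.500,-12.100,11.500] max=[30.800,12.600,26.400] diag=33.133


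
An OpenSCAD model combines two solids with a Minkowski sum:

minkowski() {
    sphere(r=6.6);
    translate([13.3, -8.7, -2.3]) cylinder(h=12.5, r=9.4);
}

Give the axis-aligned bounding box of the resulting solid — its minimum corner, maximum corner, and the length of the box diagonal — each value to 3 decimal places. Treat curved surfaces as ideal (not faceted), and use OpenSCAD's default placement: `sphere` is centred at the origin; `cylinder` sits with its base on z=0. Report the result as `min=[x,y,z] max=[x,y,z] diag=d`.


min=[-2.700,-24.700,-8.900] max=[29.300,7.300,16.800] diag=52.043

A = translate([13.3, -8.7, -2.3]) cylinder(h=12.5, r=9.4) → bbox [3.9,-18.1,-2.3] .. [22.7,0.7,10.2]
B = sphere(r=6.6) → bbox [-6.6,-6.6,-6.6] .. [6.6,6.6,6.6]
lo = A.lo+B.lo = [3.9-6.6, -18.1-6.6, -2.3-6.6] = [-2.700,-24.700,-8.900]
hi = A.hi+B.hi = [22.7+6.6, 0.7+6.6, 10.2+6.6] = [29.300,7.300,16.800]
diag = √(32²+32²+25.7²) = √2708.49 = 52.043


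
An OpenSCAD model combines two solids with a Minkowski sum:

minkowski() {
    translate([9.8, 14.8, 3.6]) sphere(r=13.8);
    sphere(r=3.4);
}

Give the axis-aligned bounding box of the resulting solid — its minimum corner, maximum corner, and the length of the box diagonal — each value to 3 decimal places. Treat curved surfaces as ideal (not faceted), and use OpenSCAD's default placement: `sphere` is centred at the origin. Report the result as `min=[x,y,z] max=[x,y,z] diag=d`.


A = translate([9.8, 14.8, 3.6]) sphere(r=13.8) → bbox [-4,1,-10.2] .. [23.6,28.6,17.4]
B = sphere(r=3.4) → bbox [-3.4,-3.4,-3.4] .. [3.4,3.4,3.4]
lo = A.lo+B.lo = [-4-3.4, 1-3.4, -10.2-3.4] = [-7.400,-2.400,-13.600]
hi = A.hi+B.hi = [23.6+3.4, 28.6+3.4, 17.4+3.4] = [27.000,32.000,20.800]
diag = √(34.4²+34.4²+34.4²) = √3550.08 = 59.583

min=[-7.400,-2.400,-13.600] max=[27.000,32.000,20.800] diag=59.583


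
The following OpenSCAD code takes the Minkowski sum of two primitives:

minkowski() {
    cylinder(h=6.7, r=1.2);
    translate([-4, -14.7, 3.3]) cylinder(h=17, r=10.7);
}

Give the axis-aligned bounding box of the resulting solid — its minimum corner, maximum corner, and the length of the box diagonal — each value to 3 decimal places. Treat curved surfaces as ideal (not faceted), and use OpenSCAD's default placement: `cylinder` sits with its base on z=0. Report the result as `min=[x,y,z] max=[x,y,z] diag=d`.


min=[-15.900,-26.600,3.300] max=[7.900,-2.800,27.000] diag=41.165

A = translate([-4, -14.7, 3.3]) cylinder(h=17, r=10.7) → bbox [-14.7,-25.4,3.3] .. [6.7,-4,20.3]
B = cylinder(h=6.7, r=1.2) → bbox [-1.2,-1.2,0] .. [1.2,1.2,6.7]
lo = A.lo+B.lo = [-14.7-1.2, -25.4-1.2, 3.3+0] = [-15.900,-26.600,3.300]
hi = A.hi+B.hi = [6.7+1.2, -4+1.2, 20.3+6.7] = [7.900,-2.800,27.000]
diag = √(23.8²+23.8²+23.7²) = √1694.57 = 41.165


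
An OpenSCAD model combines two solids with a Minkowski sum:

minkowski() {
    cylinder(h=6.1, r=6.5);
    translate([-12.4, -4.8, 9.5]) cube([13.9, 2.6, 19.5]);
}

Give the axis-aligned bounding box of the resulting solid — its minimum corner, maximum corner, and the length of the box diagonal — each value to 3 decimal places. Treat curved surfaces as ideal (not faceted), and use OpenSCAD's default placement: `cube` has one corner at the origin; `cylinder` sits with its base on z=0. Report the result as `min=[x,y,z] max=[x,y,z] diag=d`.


min=[-18.900,-11.300,9.500] max=[8.000,4.300,35.100] diag=40.278

A = translate([-12.4, -4.8, 9.5]) cube([13.9, 2.6, 19.5]) → bbox [-12.4,-4.8,9.5] .. [1.5,-2.2,29]
B = cylinder(h=6.1, r=6.5) → bbox [-6.5,-6.5,0] .. [6.5,6.5,6.1]
lo = A.lo+B.lo = [-12.4-6.5, -4.8-6.5, 9.5+0] = [-18.900,-11.300,9.500]
hi = A.hi+B.hi = [1.5+6.5, -2.2+6.5, 29+6.1] = [8.000,4.300,35.100]
diag = √(26.9²+15.6²+25.6²) = √1622.33 = 40.278


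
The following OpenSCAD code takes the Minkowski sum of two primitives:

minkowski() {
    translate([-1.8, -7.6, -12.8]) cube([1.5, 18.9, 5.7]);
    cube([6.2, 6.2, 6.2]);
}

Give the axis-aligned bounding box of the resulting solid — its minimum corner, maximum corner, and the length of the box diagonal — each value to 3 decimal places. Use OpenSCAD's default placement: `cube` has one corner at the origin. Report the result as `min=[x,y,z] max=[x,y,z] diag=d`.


A = translate([-1.8, -7.6, -12.8]) cube([1.5, 18.9, 5.7]) → bbox [-1.8,-7.6,-12.8] .. [-0.3,11.3,-7.1]
B = cube([6.2, 6.2, 6.2]) → bbox [0,0,0] .. [6.2,6.2,6.2]
lo = A.lo+B.lo = [-1.8+0, -7.6+0, -12.8+0] = [-1.800,-7.600,-12.800]
hi = A.hi+B.hi = [-0.3+6.2, 11.3+6.2, -7.1+6.2] = [5.900,17.500,-0.900]
diag = √(7.7²+25.1²+11.9²) = √830.91 = 28.826

min=[-1.800,-7.600,-12.800] max=[5.900,17.500,-0.900] diag=28.826


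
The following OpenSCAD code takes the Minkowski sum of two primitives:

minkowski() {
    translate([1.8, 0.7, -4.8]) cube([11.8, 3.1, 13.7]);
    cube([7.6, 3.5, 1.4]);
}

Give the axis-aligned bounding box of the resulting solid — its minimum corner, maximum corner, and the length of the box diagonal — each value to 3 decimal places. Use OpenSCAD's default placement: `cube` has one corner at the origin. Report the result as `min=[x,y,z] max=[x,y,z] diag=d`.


min=[1.800,0.700,-4.800] max=[21.200,7.300,10.300] diag=25.454

A = translate([1.8, 0.7, -4.8]) cube([11.8, 3.1, 13.7]) → bbox [1.8,0.7,-4.8] .. [13.6,3.8,8.9]
B = cube([7.6, 3.5, 1.4]) → bbox [0,0,0] .. [7.6,3.5,1.4]
lo = A.lo+B.lo = [1.8+0, 0.7+0, -4.8+0] = [1.800,0.700,-4.800]
hi = A.hi+B.hi = [13.6+7.6, 3.8+3.5, 8.9+1.4] = [21.200,7.300,10.300]
diag = √(19.4²+6.6²+15.1²) = √647.93 = 25.454


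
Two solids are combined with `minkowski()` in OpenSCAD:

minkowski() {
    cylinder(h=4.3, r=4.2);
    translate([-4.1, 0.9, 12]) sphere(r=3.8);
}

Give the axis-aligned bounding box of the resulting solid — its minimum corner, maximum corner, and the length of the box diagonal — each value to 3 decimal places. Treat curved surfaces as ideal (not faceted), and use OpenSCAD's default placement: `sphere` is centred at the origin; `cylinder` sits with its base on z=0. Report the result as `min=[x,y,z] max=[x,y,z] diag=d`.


A = translate([-4.1, 0.9, 12]) sphere(r=3.8) → bbox [-7.9,-2.9,8.2] .. [-0.3,4.7,15.8]
B = cylinder(h=4.3, r=4.2) → bbox [-4.2,-4.2,0] .. [4.2,4.2,4.3]
lo = A.lo+B.lo = [-7.9-4.2, -2.9-4.2, 8.2+0] = [-12.100,-7.100,8.200]
hi = A.hi+B.hi = [-0.3+4.2, 4.7+4.2, 15.8+4.3] = [3.900,8.900,20.100]
diag = √(16²+16²+11.9²) = √653.61 = 25.566

min=[-12.100,-7.100,8.200] max=[3.900,8.900,20.100] diag=25.566


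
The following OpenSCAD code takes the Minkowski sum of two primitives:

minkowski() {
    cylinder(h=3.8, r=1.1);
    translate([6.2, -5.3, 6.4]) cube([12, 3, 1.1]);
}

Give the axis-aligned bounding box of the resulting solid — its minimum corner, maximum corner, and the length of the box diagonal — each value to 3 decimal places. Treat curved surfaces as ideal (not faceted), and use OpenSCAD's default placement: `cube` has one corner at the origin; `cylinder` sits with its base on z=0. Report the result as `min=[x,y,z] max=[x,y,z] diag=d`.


min=[5.100,-6.400,6.400] max=[19.300,-1.200,11.300] diag=15.896

A = translate([6.2, -5.3, 6.4]) cube([12, 3, 1.1]) → bbox [6.2,-5.3,6.4] .. [18.2,-2.3,7.5]
B = cylinder(h=3.8, r=1.1) → bbox [-1.1,-1.1,0] .. [1.1,1.1,3.8]
lo = A.lo+B.lo = [6.2-1.1, -5.3-1.1, 6.4+0] = [5.100,-6.400,6.400]
hi = A.hi+B.hi = [18.2+1.1, -2.3+1.1, 7.5+3.8] = [19.300,-1.200,11.300]
diag = √(14.2²+5.2²+4.9²) = √252.69 = 15.896


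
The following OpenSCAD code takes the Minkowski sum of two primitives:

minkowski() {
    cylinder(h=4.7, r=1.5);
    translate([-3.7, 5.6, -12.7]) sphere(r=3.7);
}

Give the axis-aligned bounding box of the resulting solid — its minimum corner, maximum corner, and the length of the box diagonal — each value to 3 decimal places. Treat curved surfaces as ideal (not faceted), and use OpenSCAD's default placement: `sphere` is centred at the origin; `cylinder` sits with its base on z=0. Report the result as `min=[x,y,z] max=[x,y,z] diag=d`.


min=[-8.900,0.400,-16.400] max=[1.500,10.800,-4.300] diag=19.045

A = translate([-3.7, 5.6, -12.7]) sphere(r=3.7) → bbox [-7.4,1.9,-16.4] .. [0,9.3,-9]
B = cylinder(h=4.7, r=1.5) → bbox [-1.5,-1.5,0] .. [1.5,1.5,4.7]
lo = A.lo+B.lo = [-7.4-1.5, 1.9-1.5, -16.4+0] = [-8.900,0.400,-16.400]
hi = A.hi+B.hi = [0+1.5, 9.3+1.5, -9+4.7] = [1.500,10.800,-4.300]
diag = √(10.4²+10.4²+12.1²) = √362.73 = 19.045


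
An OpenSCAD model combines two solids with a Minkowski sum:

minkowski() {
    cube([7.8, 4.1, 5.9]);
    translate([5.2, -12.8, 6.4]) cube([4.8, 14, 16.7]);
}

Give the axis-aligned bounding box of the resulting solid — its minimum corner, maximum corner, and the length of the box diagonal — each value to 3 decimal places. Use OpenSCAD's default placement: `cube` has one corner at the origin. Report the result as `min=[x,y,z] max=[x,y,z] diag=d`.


A = translate([5.2, -12.8, 6.4]) cube([4.8, 14, 16.7]) → bbox [5.2,-12.8,6.4] .. [10,1.2,23.1]
B = cube([7.8, 4.1, 5.9]) → bbox [0,0,0] .. [7.8,4.1,5.9]
lo = A.lo+B.lo = [5.2+0, -12.8+0, 6.4+0] = [5.200,-12.800,6.400]
hi = A.hi+B.hi = [10+7.8, 1.2+4.1, 23.1+5.9] = [17.800,5.300,29.000]
diag = √(12.6²+18.1²+22.6²) = √997.13 = 31.577

min=[5.200,-12.800,6.400] max=[17.800,5.300,29.000] diag=31.577


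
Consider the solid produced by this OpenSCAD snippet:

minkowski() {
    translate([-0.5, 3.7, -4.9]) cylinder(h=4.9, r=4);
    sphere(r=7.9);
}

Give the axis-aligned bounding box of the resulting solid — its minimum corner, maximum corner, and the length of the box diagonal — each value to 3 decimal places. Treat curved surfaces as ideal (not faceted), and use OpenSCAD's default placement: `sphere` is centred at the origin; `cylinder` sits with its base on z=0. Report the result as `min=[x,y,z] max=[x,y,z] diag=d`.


A = translate([-0.5, 3.7, -4.9]) cylinder(h=4.9, r=4) → bbox [-4.5,-0.3,-4.9] .. [3.5,7.7,0]
B = sphere(r=7.9) → bbox [-7.9,-7.9,-7.9] .. [7.9,7.9,7.9]
lo = A.lo+B.lo = [-4.5-7.9, -0.3-7.9, -4.9-7.9] = [-12.400,-8.200,-12.800]
hi = A.hi+B.hi = [3.5+7.9, 7.7+7.9, 0+7.9] = [11.400,15.600,7.900]
diag = √(23.8²+23.8²+20.7²) = √1561.37 = 39.514

min=[-12.400,-8.200,-12.800] max=[11.400,15.600,7.900] diag=39.514


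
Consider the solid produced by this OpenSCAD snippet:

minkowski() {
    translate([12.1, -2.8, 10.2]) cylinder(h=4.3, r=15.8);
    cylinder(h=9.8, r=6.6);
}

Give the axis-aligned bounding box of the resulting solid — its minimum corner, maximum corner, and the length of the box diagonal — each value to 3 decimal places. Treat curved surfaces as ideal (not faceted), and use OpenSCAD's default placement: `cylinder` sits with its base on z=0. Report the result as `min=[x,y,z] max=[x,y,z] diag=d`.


A = translate([12.1, -2.8, 10.2]) cylinder(h=4.3, r=15.8) → bbox [-3.7,-18.6,10.2] .. [27.9,13,14.5]
B = cylinder(h=9.8, r=6.6) → bbox [-6.6,-6.6,0] .. [6.6,6.6,9.8]
lo = A.lo+B.lo = [-3.7-6.6, -18.6-6.6, 10.2+0] = [-10.300,-25.200,10.200]
hi = A.hi+B.hi = [27.9+6.6, 13+6.6, 14.5+9.8] = [34.500,19.600,24.300]
diag = √(44.8²+44.8²+14.1²) = √4212.89 = 64.907

min=[-10.300,-25.200,10.200] max=[34.500,19.600,24.300] diag=64.907


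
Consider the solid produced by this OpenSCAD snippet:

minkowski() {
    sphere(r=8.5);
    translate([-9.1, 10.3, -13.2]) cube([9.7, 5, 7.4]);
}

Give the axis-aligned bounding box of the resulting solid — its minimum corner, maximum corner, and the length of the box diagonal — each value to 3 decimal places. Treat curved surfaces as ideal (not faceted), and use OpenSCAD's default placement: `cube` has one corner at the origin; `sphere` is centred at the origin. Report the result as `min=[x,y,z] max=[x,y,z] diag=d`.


A = translate([-9.1, 10.3, -13.2]) cube([9.7, 5, 7.4]) → bbox [-9.1,10.3,-13.2] .. [0.6,15.3,-5.8]
B = sphere(r=8.5) → bbox [-8.5,-8.5,-8.5] .. [8.5,8.5,8.5]
lo = A.lo+B.lo = [-9.1-8.5, 10.3-8.5, -13.2-8.5] = [-17.600,1.800,-21.700]
hi = A.hi+B.hi = [0.6+8.5, 15.3+8.5, -5.8+8.5] = [9.100,23.800,2.700]
diag = √(26.7²+22²+24.4²) = √1792.25 = 42.335

min=[-17.600,1.800,-21.700] max=[9.100,23.800,2.700] diag=42.335


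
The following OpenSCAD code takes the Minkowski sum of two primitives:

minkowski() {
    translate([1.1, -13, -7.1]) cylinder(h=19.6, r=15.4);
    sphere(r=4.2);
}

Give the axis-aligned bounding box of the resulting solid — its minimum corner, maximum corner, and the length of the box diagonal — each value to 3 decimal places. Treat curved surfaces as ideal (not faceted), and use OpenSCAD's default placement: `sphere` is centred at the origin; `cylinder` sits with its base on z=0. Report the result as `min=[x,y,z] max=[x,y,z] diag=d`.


min=[-18.500,-32.600,-11.300] max=[20.700,6.600,16.700] diag=62.107

A = translate([1.1, -13, -7.1]) cylinder(h=19.6, r=15.4) → bbox [-14.3,-28.4,-7.1] .. [16.5,2.4,12.5]
B = sphere(r=4.2) → bbox [-4.2,-4.2,-4.2] .. [4.2,4.2,4.2]
lo = A.lo+B.lo = [-14.3-4.2, -28.4-4.2, -7.1-4.2] = [-18.500,-32.600,-11.300]
hi = A.hi+B.hi = [16.5+4.2, 2.4+4.2, 12.5+4.2] = [20.700,6.600,16.700]
diag = √(39.2²+39.2²+28²) = √3857.28 = 62.107


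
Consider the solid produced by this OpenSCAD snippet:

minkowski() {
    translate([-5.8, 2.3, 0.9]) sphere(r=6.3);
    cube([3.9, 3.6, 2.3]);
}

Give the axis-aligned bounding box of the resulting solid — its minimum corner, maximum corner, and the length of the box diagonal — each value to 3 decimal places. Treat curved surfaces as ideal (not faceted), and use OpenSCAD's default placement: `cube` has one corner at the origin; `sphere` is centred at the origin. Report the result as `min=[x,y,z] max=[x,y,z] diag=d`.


min=[-12.100,-4.000,-5.400] max=[4.400,12.200,9.500] diag=27.508

A = translate([-5.8, 2.3, 0.9]) sphere(r=6.3) → bbox [-12.1,-4,-5.4] .. [0.5,8.6,7.2]
B = cube([3.9, 3.6, 2.3]) → bbox [0,0,0] .. [3.9,3.6,2.3]
lo = A.lo+B.lo = [-12.1+0, -4+0, -5.4+0] = [-12.100,-4.000,-5.400]
hi = A.hi+B.hi = [0.5+3.9, 8.6+3.6, 7.2+2.3] = [4.400,12.200,9.500]
diag = √(16.5²+16.2²+14.9²) = √756.7 = 27.508


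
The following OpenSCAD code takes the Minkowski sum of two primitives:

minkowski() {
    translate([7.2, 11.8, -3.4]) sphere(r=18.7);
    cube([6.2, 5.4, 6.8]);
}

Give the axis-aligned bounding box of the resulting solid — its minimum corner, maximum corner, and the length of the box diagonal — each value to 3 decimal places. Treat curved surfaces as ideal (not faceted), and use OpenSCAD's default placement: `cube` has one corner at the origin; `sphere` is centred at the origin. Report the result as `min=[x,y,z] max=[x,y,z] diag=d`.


A = translate([7.2, 11.8, -3.4]) sphere(r=18.7) → bbox [-11.5,-6.9,-22.1] .. [25.9,30.5,15.3]
B = cube([6.2, 5.4, 6.8]) → bbox [0,0,0] .. [6.2,5.4,6.8]
lo = A.lo+B.lo = [-11.5+0, -6.9+0, -22.1+0] = [-11.500,-6.900,-22.100]
hi = A.hi+B.hi = [25.9+6.2, 30.5+5.4, 15.3+6.8] = [32.100,35.900,22.100]
diag = √(43.6²+42.8²+44.2²) = √5686.44 = 75.408

min=[-11.500,-6.900,-22.100] max=[32.100,35.900,22.100] diag=75.408


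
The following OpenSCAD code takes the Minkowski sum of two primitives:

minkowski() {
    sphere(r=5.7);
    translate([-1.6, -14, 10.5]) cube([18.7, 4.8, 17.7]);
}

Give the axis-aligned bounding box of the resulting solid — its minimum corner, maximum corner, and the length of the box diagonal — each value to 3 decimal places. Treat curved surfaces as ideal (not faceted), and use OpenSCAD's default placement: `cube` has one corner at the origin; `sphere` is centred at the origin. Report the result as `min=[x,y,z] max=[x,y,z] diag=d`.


min=[-7.300,-19.700,4.800] max=[22.800,-3.500,33.900] diag=44.892

A = translate([-1.6, -14, 10.5]) cube([18.7, 4.8, 17.7]) → bbox [-1.6,-14,10.5] .. [17.1,-9.2,28.2]
B = sphere(r=5.7) → bbox [-5.7,-5.7,-5.7] .. [5.7,5.7,5.7]
lo = A.lo+B.lo = [-1.6-5.7, -14-5.7, 10.5-5.7] = [-7.300,-19.700,4.800]
hi = A.hi+B.hi = [17.1+5.7, -9.2+5.7, 28.2+5.7] = [22.800,-3.500,33.900]
diag = √(30.1²+16.2²+29.1²) = √2015.26 = 44.892


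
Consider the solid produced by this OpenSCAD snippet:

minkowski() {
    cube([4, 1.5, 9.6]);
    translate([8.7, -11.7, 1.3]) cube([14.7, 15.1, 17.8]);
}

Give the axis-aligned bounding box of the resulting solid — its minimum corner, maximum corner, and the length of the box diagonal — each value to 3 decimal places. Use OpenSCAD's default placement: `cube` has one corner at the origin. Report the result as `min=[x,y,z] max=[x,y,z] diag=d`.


A = translate([8.7, -11.7, 1.3]) cube([14.7, 15.1, 17.8]) → bbox [8.7,-11.7,1.3] .. [23.4,3.4,19.1]
B = cube([4, 1.5, 9.6]) → bbox [0,0,0] .. [4,1.5,9.6]
lo = A.lo+B.lo = [8.7+0, -11.7+0, 1.3+0] = [8.700,-11.700,1.300]
hi = A.hi+B.hi = [23.4+4, 3.4+1.5, 19.1+9.6] = [27.400,4.900,28.700]
diag = √(18.7²+16.6²+27.4²) = √1376.01 = 37.095

min=[8.700,-11.700,1.300] max=[27.400,4.900,28.700] diag=37.095


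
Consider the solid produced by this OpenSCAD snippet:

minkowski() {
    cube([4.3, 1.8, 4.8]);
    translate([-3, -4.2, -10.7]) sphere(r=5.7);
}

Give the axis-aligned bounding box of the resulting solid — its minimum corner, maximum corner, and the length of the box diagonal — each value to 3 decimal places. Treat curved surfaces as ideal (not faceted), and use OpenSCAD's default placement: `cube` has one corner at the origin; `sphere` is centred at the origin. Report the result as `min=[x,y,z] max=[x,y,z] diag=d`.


A = translate([-3, -4.2, -10.7]) sphere(r=5.7) → bbox [-8.7,-9.9,-16.4] .. [2.7,1.5,-5]
B = cube([4.3, 1.8, 4.8]) → bbox [0,0,0] .. [4.3,1.8,4.8]
lo = A.lo+B.lo = [-8.7+0, -9.9+0, -16.4+0] = [-8.700,-9.900,-16.400]
hi = A.hi+B.hi = [2.7+4.3, 1.5+1.8, -5+4.8] = [7.000,3.300,-0.200]
diag = √(15.7²+13.2²+16.2²) = √683.17 = 26.138

min=[-8.700,-9.900,-16.400] max=[7.000,3.300,-0.200] diag=26.138


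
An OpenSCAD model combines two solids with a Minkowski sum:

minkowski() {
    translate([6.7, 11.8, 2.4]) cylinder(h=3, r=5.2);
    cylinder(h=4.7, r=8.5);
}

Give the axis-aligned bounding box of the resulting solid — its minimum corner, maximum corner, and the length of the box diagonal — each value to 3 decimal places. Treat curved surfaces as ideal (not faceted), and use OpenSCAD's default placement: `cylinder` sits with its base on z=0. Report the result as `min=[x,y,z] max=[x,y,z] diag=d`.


A = translate([6.7, 11.8, 2.4]) cylinder(h=3, r=5.2) → bbox [1.5,6.6,2.4] .. [11.9,17,5.4]
B = cylinder(h=4.7, r=8.5) → bbox [-8.5,-8.5,0] .. [8.5,8.5,4.7]
lo = A.lo+B.lo = [1.5-8.5, 6.6-8.5, 2.4+0] = [-7.000,-1.900,2.400]
hi = A.hi+B.hi = [11.9+8.5, 17+8.5, 5.4+4.7] = [20.400,25.500,10.100]
diag = √(27.4²+27.4²+7.7²) = √1560.81 = 39.507

min=[-7.000,-1.900,2.400] max=[20.400,25.500,10.100] diag=39.507


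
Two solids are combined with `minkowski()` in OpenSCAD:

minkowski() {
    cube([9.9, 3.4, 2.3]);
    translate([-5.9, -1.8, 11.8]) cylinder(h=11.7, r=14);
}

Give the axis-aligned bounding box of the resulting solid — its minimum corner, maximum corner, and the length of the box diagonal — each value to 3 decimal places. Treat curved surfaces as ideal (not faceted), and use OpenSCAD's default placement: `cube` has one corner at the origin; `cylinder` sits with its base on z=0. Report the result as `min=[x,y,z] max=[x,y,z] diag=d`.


min=[-19.900,-15.800,11.800] max=[18.000,15.600,25.800] diag=51.170

A = translate([-5.9, -1.8, 11.8]) cylinder(h=11.7, r=14) → bbox [-19.9,-15.8,11.8] .. [8.1,12.2,23.5]
B = cube([9.9, 3.4, 2.3]) → bbox [0,0,0] .. [9.9,3.4,2.3]
lo = A.lo+B.lo = [-19.9+0, -15.8+0, 11.8+0] = [-19.900,-15.800,11.800]
hi = A.hi+B.hi = [8.1+9.9, 12.2+3.4, 23.5+2.3] = [18.000,15.600,25.800]
diag = √(37.9²+31.4²+14²) = √2618.37 = 51.170


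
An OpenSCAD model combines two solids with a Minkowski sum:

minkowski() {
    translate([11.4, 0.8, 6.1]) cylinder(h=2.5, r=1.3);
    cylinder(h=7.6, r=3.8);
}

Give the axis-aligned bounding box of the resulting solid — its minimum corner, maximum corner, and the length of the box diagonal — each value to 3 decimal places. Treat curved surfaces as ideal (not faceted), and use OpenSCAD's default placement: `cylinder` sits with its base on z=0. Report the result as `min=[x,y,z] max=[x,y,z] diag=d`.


A = translate([11.4, 0.8, 6.1]) cylinder(h=2.5, r=1.3) → bbox [10.1,-0.5,6.1] .. [12.7,2.1,8.6]
B = cylinder(h=7.6, r=3.8) → bbox [-3.8,-3.8,0] .. [3.8,3.8,7.6]
lo = A.lo+B.lo = [10.1-3.8, -0.5-3.8, 6.1+0] = [6.300,-4.300,6.100]
hi = A.hi+B.hi = [12.7+3.8, 2.1+3.8, 8.6+7.6] = [16.500,5.900,16.200]
diag = √(10.2²+10.2²+10.1²) = √310.09 = 17.609

min=[6.300,-4.300,6.100] max=[16.500,5.900,16.200] diag=17.609


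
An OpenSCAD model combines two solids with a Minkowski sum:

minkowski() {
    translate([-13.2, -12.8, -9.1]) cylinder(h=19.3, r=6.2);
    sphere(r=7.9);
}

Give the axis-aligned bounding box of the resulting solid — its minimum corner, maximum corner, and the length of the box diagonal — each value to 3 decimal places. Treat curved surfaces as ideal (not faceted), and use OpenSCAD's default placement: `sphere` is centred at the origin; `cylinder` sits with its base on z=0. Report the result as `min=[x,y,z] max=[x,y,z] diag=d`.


min=[-27.300,-26.900,-17.000] max=[0.900,1.300,18.100] diag=53.127

A = translate([-13.2, -12.8, -9.1]) cylinder(h=19.3, r=6.2) → bbox [-19.4,-19,-9.1] .. [-7,-6.6,10.2]
B = sphere(r=7.9) → bbox [-7.9,-7.9,-7.9] .. [7.9,7.9,7.9]
lo = A.lo+B.lo = [-19.4-7.9, -19-7.9, -9.1-7.9] = [-27.300,-26.900,-17.000]
hi = A.hi+B.hi = [-7+7.9, -6.6+7.9, 10.2+7.9] = [0.900,1.300,18.100]
diag = √(28.2²+28.2²+35.1²) = √2822.49 = 53.127


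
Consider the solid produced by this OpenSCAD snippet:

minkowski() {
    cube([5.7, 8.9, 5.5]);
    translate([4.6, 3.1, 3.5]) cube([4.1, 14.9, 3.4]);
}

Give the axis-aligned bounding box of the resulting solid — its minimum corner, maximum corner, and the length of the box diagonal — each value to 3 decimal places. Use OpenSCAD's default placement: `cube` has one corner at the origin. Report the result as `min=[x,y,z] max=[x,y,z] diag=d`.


min=[4.600,3.100,3.500] max=[14.400,26.900,12.400] diag=27.234

A = translate([4.6, 3.1, 3.5]) cube([4.1, 14.9, 3.4]) → bbox [4.6,3.1,3.5] .. [8.7,18,6.9]
B = cube([5.7, 8.9, 5.5]) → bbox [0,0,0] .. [5.7,8.9,5.5]
lo = A.lo+B.lo = [4.6+0, 3.1+0, 3.5+0] = [4.600,3.100,3.500]
hi = A.hi+B.hi = [8.7+5.7, 18+8.9, 6.9+5.5] = [14.400,26.900,12.400]
diag = √(9.8²+23.8²+8.9²) = √741.69 = 27.234


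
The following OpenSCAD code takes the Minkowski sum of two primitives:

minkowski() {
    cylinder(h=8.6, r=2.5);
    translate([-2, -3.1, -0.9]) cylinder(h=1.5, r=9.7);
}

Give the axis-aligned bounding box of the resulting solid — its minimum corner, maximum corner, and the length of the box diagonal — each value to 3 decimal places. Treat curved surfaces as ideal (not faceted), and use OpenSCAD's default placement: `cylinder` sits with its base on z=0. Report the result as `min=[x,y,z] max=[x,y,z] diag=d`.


A = translate([-2, -3.1, -0.9]) cylinder(h=1.5, r=9.7) → bbox [-11.7,-12.8,-0.9] .. [7.7,6.6,0.6]
B = cylinder(h=8.6, r=2.5) → bbox [-2.5,-2.5,0] .. [2.5,2.5,8.6]
lo = A.lo+B.lo = [-11.7-2.5, -12.8-2.5, -0.9+0] = [-14.200,-15.300,-0.900]
hi = A.hi+B.hi = [7.7+2.5, 6.6+2.5, 0.6+8.6] = [10.200,9.100,9.200]
diag = √(24.4²+24.4²+10.1²) = √1292.73 = 35.955

min=[-14.200,-15.300,-0.900] max=[10.200,9.100,9.200] diag=35.955


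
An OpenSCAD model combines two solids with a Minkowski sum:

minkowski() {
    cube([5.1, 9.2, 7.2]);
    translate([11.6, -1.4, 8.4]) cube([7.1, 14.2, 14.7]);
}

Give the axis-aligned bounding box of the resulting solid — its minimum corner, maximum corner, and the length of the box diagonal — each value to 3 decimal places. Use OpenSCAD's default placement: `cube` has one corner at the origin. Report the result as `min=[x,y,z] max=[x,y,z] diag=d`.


A = translate([11.6, -1.4, 8.4]) cube([7.1, 14.2, 14.7]) → bbox [11.6,-1.4,8.4] .. [18.7,12.8,23.1]
B = cube([5.1, 9.2, 7.2]) → bbox [0,0,0] .. [5.1,9.2,7.2]
lo = A.lo+B.lo = [11.6+0, -1.4+0, 8.4+0] = [11.600,-1.400,8.400]
hi = A.hi+B.hi = [18.7+5.1, 12.8+9.2, 23.1+7.2] = [23.800,22.000,30.300]
diag = √(12.2²+23.4²+21.9²) = √1176.01 = 34.293

min=[11.600,-1.400,8.400] max=[23.800,22.000,30.300] diag=34.293


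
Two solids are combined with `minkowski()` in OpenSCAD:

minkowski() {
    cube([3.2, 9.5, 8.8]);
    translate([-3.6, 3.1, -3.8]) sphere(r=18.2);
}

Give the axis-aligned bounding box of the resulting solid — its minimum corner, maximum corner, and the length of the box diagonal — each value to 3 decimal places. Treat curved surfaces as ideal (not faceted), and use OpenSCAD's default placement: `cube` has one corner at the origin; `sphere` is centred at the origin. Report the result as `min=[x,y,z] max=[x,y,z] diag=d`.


min=[-21.800,-15.100,-22.000] max=[17.800,30.800,23.200] diag=75.618

A = translate([-3.6, 3.1, -3.8]) sphere(r=18.2) → bbox [-21.8,-15.1,-22] .. [14.6,21.3,14.4]
B = cube([3.2, 9.5, 8.8]) → bbox [0,0,0] .. [3.2,9.5,8.8]
lo = A.lo+B.lo = [-21.8+0, -15.1+0, -22+0] = [-21.800,-15.100,-22.000]
hi = A.hi+B.hi = [14.6+3.2, 21.3+9.5, 14.4+8.8] = [17.800,30.800,23.200]
diag = √(39.6²+45.9²+45.2²) = √5718.01 = 75.618


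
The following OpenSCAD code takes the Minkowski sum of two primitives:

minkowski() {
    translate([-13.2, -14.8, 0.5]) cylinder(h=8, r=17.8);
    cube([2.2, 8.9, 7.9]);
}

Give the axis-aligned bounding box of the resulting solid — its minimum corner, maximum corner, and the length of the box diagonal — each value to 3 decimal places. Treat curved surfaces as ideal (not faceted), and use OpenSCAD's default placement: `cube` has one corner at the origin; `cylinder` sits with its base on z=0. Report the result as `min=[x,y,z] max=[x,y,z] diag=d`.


A = translate([-13.2, -14.8, 0.5]) cylinder(h=8, r=17.8) → bbox [-31,-32.6,0.5] .. [4.6,3,8.5]
B = cube([2.2, 8.9, 7.9]) → bbox [0,0,0] .. [2.2,8.9,7.9]
lo = A.lo+B.lo = [-31+0, -32.6+0, 0.5+0] = [-31.000,-32.600,0.500]
hi = A.hi+B.hi = [4.6+2.2, 3+8.9, 8.5+7.9] = [6.800,11.900,16.400]
diag = √(37.8²+44.5²+15.9²) = √3661.9 = 60.514

min=[-31.000,-32.600,0.500] max=[6.800,11.900,16.400] diag=60.514


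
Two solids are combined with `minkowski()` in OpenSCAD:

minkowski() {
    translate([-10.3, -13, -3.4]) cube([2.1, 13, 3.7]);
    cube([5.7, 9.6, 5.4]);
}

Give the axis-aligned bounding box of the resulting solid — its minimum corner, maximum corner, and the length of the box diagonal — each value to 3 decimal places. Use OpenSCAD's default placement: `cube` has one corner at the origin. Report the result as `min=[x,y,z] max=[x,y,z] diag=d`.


A = translate([-10.3, -13, -3.4]) cube([2.1, 13, 3.7]) → bbox [-10.3,-13,-3.4] .. [-8.2,0,0.3]
B = cube([5.7, 9.6, 5.4]) → bbox [0,0,0] .. [5.7,9.6,5.4]
lo = A.lo+B.lo = [-10.3+0, -13+0, -3.4+0] = [-10.300,-13.000,-3.400]
hi = A.hi+B.hi = [-8.2+5.7, 0+9.6, 0.3+5.4] = [-2.500,9.600,5.700]
diag = √(7.8²+22.6²+9.1²) = √654.41 = 25.581

min=[-10.300,-13.000,-3.400] max=[-2.500,9.600,5.700] diag=25.581


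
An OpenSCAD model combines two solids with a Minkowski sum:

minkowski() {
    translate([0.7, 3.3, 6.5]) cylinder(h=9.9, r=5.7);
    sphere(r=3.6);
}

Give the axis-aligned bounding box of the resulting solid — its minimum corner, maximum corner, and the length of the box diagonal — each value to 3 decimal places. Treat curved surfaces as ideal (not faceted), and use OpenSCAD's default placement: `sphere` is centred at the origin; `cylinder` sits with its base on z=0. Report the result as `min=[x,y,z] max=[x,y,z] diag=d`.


A = translate([0.7, 3.3, 6.5]) cylinder(h=9.9, r=5.7) → bbox [-5,-2.4,6.5] .. [6.4,9,16.4]
B = sphere(r=3.6) → bbox [-3.6,-3.6,-3.6] .. [3.6,3.6,3.6]
lo = A.lo+B.lo = [-5-3.6, -2.4-3.6, 6.5-3.6] = [-8.600,-6.000,2.900]
hi = A.hi+B.hi = [6.4+3.6, 9+3.6, 16.4+3.6] = [10.000,12.600,20.000]
diag = √(18.6²+18.6²+17.1²) = √984.33 = 31.374

min=[-8.600,-6.000,2.900] max=[10.000,12.600,20.000] diag=31.374


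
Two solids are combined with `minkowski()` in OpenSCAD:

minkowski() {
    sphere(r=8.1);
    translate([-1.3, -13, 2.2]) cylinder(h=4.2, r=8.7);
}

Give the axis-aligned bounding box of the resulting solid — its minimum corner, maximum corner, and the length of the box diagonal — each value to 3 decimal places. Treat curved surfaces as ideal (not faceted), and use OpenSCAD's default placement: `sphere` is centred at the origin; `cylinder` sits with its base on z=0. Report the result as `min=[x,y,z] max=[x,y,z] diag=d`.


min=[-18.100,-29.800,-5.900] max=[15.500,3.800,14.500] diag=51.712

A = translate([-1.3, -13, 2.2]) cylinder(h=4.2, r=8.7) → bbox [-10,-21.7,2.2] .. [7.4,-4.3,6.4]
B = sphere(r=8.1) → bbox [-8.1,-8.1,-8.1] .. [8.1,8.1,8.1]
lo = A.lo+B.lo = [-10-8.1, -21.7-8.1, 2.2-8.1] = [-18.100,-29.800,-5.900]
hi = A.hi+B.hi = [7.4+8.1, -4.3+8.1, 6.4+8.1] = [15.500,3.800,14.500]
diag = √(33.6²+33.6²+20.4²) = √2674.08 = 51.712


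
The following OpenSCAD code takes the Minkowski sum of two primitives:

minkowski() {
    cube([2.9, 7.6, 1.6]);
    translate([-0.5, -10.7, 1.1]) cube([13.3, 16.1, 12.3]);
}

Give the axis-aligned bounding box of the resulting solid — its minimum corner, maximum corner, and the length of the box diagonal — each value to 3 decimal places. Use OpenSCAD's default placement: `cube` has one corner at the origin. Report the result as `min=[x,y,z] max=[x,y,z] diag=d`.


A = translate([-0.5, -10.7, 1.1]) cube([13.3, 16.1, 12.3]) → bbox [-0.5,-10.7,1.1] .. [12.8,5.4,13.4]
B = cube([2.9, 7.6, 1.6]) → bbox [0,0,0] .. [2.9,7.6,1.6]
lo = A.lo+B.lo = [-0.5+0, -10.7+0, 1.1+0] = [-0.500,-10.700,1.100]
hi = A.hi+B.hi = [12.8+2.9, 5.4+7.6, 13.4+1.6] = [15.700,13.000,15.000]
diag = √(16.2²+23.7²+13.9²) = √1017.34 = 31.896

min=[-0.500,-10.700,1.100] max=[15.700,13.000,15.000] diag=31.896


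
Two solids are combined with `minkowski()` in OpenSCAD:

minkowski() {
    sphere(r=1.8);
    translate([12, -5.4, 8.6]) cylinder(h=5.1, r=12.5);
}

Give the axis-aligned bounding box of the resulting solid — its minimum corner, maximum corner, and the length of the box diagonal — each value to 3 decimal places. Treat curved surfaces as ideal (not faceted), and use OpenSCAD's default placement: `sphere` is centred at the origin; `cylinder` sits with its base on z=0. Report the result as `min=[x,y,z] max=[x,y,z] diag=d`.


A = translate([12, -5.4, 8.6]) cylinder(h=5.1, r=12.5) → bbox [-0.5,-17.9,8.6] .. [24.5,7.1,13.7]
B = sphere(r=1.8) → bbox [-1.8,-1.8,-1.8] .. [1.8,1.8,1.8]
lo = A.lo+B.lo = [-0.5-1.8, -17.9-1.8, 8.6-1.8] = [-2.300,-19.700,6.800]
hi = A.hi+B.hi = [24.5+1.8, 7.1+1.8, 13.7+1.8] = [26.300,8.900,15.500]
diag = √(28.6²+28.6²+8.7²) = √1711.61 = 41.372

min=[-2.300,-19.700,6.800] max=[26.300,8.900,15.500] diag=41.372


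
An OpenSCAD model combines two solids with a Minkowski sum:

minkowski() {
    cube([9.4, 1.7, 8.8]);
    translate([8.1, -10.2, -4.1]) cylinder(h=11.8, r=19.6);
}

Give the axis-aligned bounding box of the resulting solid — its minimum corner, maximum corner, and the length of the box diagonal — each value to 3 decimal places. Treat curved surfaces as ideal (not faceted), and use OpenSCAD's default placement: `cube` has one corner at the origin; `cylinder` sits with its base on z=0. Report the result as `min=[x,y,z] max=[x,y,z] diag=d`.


min=[-11.500,-29.800,-4.100] max=[37.100,11.100,16.500] diag=66.777

A = translate([8.1, -10.2, -4.1]) cylinder(h=11.8, r=19.6) → bbox [-11.5,-29.8,-4.1] .. [27.7,9.4,7.7]
B = cube([9.4, 1.7, 8.8]) → bbox [0,0,0] .. [9.4,1.7,8.8]
lo = A.lo+B.lo = [-11.5+0, -29.8+0, -4.1+0] = [-11.500,-29.800,-4.100]
hi = A.hi+B.hi = [27.7+9.4, 9.4+1.7, 7.7+8.8] = [37.100,11.100,16.500]
diag = √(48.6²+40.9²+20.6²) = √4459.13 = 66.777


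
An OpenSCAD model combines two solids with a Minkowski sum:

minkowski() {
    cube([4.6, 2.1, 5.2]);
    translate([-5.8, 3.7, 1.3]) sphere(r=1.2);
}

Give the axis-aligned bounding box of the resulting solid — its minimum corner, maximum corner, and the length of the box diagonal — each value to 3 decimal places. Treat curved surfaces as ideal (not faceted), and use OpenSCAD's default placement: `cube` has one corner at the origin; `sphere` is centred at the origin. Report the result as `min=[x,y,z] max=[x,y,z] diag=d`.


A = translate([-5.8, 3.7, 1.3]) sphere(r=1.2) → bbox [-7,2.5,0.1] .. [-4.6,4.9,2.5]
B = cube([4.6, 2.1, 5.2]) → bbox [0,0,0] .. [4.6,2.1,5.2]
lo = A.lo+B.lo = [-7+0, 2.5+0, 0.1+0] = [-7.000,2.500,0.100]
hi = A.hi+B.hi = [-4.6+4.6, 4.9+2.1, 2.5+5.2] = [0.000,7.000,7.700]
diag = √(7²+4.5²+7.6²) = √127.01 = 11.270

min=[-7.000,2.500,0.100] max=[0.000,7.000,7.700] diag=11.270
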